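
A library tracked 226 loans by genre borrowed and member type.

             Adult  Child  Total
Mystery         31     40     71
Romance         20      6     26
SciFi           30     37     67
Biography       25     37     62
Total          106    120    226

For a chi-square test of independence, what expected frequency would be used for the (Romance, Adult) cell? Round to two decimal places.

12.19

Row total (Romance) = 26; column total (Adult) = 106; grand total N = 226.
Expected count = (row total × column total) / N = 26 × 106 / 226 = 12.19.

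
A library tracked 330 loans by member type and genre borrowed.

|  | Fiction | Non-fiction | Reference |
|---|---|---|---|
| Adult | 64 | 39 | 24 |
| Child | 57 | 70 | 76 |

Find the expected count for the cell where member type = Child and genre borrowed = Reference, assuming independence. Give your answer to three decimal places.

Row total (Child) = 203; column total (Reference) = 100; grand total N = 330.
Expected count = (row total × column total) / N = 203 × 100 / 330 = 61.515.

61.515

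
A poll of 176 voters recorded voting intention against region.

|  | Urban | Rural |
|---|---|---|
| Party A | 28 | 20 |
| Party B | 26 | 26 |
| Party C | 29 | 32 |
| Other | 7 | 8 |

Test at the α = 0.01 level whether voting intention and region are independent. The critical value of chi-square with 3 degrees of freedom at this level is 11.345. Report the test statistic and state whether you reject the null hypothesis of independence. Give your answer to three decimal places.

1.457; fail to reject H₀

Row totals: 48, 52, 61, 15. Column totals: 90, 86. Grand total N = 176.
Expected counts (row total × column total / N):
  Party A, Urban: 48×90/176 = 24.5455
  Party A, Rural: 48×86/176 = 23.4545
  Party B, Urban: 52×90/176 = 26.5909
  Party B, Rural: 52×86/176 = 25.4091
  Party C, Urban: 61×90/176 = 31.1932
  Party C, Rural: 61×86/176 = 29.8068
  Other, Urban: 15×90/176 = 7.6705
  Other, Rural: 15×86/176 = 7.3295
Contributions (O − E)²/E:
  (28 − 24.5455)²/24.5455 = 0.4862
  (20 − 23.4545)²/23.4545 = 0.5088
  (26 − 26.5909)²/26.5909 = 0.0131
  (26 − 25.4091)²/25.4091 = 0.0137
  (29 − 31.1932)²/31.1932 = 0.1542
  (32 − 29.8068)²/29.8068 = 0.1614
  (7 − 7.6705)²/7.6705 = 0.0586
  (8 − 7.3295)²/7.3295 = 0.0613
χ² = 0.4862 + 0.5088 + 0.0131 + 0.0137 + 0.1542 + 0.1614 + 0.0586 + 0.0613 = 1.457
df = (4−1)(2−1) = 3. Since 1.457 < 11.345, fail to reject the null hypothesis of independence at α = 0.01.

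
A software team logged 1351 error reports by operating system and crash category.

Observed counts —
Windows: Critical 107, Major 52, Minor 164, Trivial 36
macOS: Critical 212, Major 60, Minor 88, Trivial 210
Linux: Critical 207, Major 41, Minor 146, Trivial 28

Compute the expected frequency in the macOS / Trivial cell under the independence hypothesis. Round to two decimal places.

Row total (macOS) = 570; column total (Trivial) = 274; grand total N = 1351.
Expected count = (row total × column total) / N = 570 × 274 / 1351 = 115.60.

115.60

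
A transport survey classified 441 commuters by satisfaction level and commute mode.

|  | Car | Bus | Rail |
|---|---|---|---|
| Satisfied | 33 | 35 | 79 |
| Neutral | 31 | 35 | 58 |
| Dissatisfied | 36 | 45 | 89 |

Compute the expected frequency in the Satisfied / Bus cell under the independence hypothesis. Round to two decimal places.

Row total (Satisfied) = 147; column total (Bus) = 115; grand total N = 441.
Expected count = (row total × column total) / N = 147 × 115 / 441 = 38.33.

38.33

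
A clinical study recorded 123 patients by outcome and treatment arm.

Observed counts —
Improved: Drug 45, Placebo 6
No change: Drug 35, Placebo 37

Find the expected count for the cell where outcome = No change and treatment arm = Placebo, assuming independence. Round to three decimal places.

Row total (No change) = 72; column total (Placebo) = 43; grand total N = 123.
Expected count = (row total × column total) / N = 72 × 43 / 123 = 25.171.

25.171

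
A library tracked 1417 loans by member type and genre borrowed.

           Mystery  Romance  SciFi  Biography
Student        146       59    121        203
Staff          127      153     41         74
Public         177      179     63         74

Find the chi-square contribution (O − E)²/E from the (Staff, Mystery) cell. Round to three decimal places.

0.019

Row total (Staff) = 395; column total (Mystery) = 450; N = 1417.
Expected count E = 395 × 450 / 1417 = 125.4411.
Contribution = (O − E)²/E = (127 − 125.4411)² / 125.4411 = 0.019.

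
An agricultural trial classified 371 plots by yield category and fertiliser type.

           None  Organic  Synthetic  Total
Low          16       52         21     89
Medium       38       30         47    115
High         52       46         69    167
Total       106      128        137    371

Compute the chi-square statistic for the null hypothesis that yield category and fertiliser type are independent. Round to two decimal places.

Grand total N = 371.
Expected counts (row total × column total / N):
  Low, None: 89×106/371 = 25.4286
  Low, Organic: 89×128/371 = 30.7062
  Low, Synthetic: 89×137/371 = 32.8652
  Medium, None: 115×106/371 = 32.8571
  Medium, Organic: 115×128/371 = 39.6765
  Medium, Synthetic: 115×137/371 = 42.4663
  High, None: 167×106/371 = 47.7143
  High, Organic: 167×128/371 = 57.6173
  High, Synthetic: 167×137/371 = 61.6685
Contributions (O − E)²/E:
  (16 − 25.4286)²/25.4286 = 3.4960
  (52 − 30.7062)²/30.7062 = 14.7666
  (21 − 32.8652)²/32.8652 = 4.2836
  (38 − 32.8571)²/32.8571 = 0.8050
  (30 − 39.6765)²/39.6765 = 2.3600
  (47 − 42.4663)²/42.4663 = 0.4840
  (52 − 47.7143)²/47.7143 = 0.3849
  (46 − 57.6173)²/57.6173 = 2.3424
  (69 − 61.6685)²/61.6685 = 0.8716
χ² = 3.4960 + 14.7666 + 4.2836 + 0.8050 + 2.3600 + 0.4840 + 0.3849 + 2.3424 + 0.8716 = 29.79

29.79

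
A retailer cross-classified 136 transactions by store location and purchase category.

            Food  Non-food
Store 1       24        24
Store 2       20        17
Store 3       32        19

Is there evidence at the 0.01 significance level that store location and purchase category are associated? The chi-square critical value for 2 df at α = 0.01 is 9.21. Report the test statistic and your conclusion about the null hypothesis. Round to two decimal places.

Row totals: 48, 37, 51. Column totals: 76, 60. Grand total N = 136.
Expected counts (row total × column total / N):
  Store 1, Food: 48×76/136 = 26.824
  Store 1, Non-food: 48×60/136 = 21.176
  Store 2, Food: 37×76/136 = 20.676
  Store 2, Non-food: 37×60/136 = 16.324
  Store 3, Food: 51×76/136 = 28.500
  Store 3, Non-food: 51×60/136 = 22.500
Contributions (O − E)²/E:
  (24 − 26.824)²/26.824 = 0.2973
  (24 − 21.176)²/21.176 = 0.3766
  (20 − 20.676)²/20.676 = 0.0221
  (17 − 16.324)²/16.324 = 0.0280
  (32 − 28.500)²/28.500 = 0.4298
  (19 − 22.500)²/22.500 = 0.5444
χ² = 0.2973 + 0.3766 + 0.0221 + 0.0280 + 0.4298 + 0.5444 = 1.70
df = (3−1)(2−1) = 2. Since 1.70 < 9.21, fail to reject the null hypothesis of independence at α = 0.01.

1.70; fail to reject H₀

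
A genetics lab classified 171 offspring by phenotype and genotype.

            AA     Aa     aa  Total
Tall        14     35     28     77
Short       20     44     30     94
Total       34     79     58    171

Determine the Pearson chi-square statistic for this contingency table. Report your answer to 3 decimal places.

Grand total N = 171.
Expected counts (row total × column total / N):
  Tall, AA: 77×34/171 = 15.3099
  Tall, Aa: 77×79/171 = 35.5731
  Tall, aa: 77×58/171 = 26.1170
  Short, AA: 94×34/171 = 18.6901
  Short, Aa: 94×79/171 = 43.4269
  Short, aa: 94×58/171 = 31.8830
Contributions (O − E)²/E:
  (14 − 15.3099)²/15.3099 = 0.1121
  (35 − 35.5731)²/35.5731 = 0.0092
  (28 − 26.1170)²/26.1170 = 0.1358
  (20 − 18.6901)²/18.6901 = 0.0918
  (44 − 43.4269)²/43.4269 = 0.0076
  (30 − 31.8830)²/31.8830 = 0.1112
χ² = 0.1121 + 0.0092 + 0.1358 + 0.0918 + 0.0076 + 0.1112 = 0.468

0.468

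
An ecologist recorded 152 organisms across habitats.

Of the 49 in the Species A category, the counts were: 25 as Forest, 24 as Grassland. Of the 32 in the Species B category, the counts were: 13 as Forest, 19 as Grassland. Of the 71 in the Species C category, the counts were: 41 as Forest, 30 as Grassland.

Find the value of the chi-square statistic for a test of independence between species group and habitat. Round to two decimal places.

Row totals: 49, 32, 71. Column totals: 79, 73. Grand total N = 152.
Expected counts (row total × column total / N):
  Species A, Forest: 49×79/152 = 25.467
  Species A, Grassland: 49×73/152 = 23.533
  Species B, Forest: 32×79/152 = 16.632
  Species B, Grassland: 32×73/152 = 15.368
  Species C, Forest: 71×79/152 = 36.901
  Species C, Grassland: 71×73/152 = 34.099
Contributions (O − E)²/E:
  (25 − 25.467)²/25.467 = 0.0086
  (24 − 23.533)²/23.533 = 0.0093
  (13 − 16.632)²/16.632 = 0.7931
  (19 − 15.368)²/15.368 = 0.8584
  (41 − 36.901)²/36.901 = 0.4553
  (30 − 34.099)²/34.099 = 0.4927
χ² = 0.0086 + 0.0093 + 0.7931 + 0.8584 + 0.4553 + 0.4927 = 2.62

2.62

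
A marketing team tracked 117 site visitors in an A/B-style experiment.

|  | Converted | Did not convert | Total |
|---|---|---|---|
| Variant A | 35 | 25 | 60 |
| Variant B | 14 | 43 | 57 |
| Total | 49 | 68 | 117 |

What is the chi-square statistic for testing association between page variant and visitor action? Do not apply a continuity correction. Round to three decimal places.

Grand total N = 117.
Expected counts (row total × column total / N):
  Variant A, Converted: 60×49/117 = 25.1282
  Variant A, Did not convert: 60×68/117 = 34.8718
  Variant B, Converted: 57×49/117 = 23.8718
  Variant B, Did not convert: 57×68/117 = 33.1282
Contributions (O − E)²/E:
  (35 − 25.1282)²/25.1282 = 3.8782
  (25 − 34.8718)²/34.8718 = 2.7946
  (14 − 23.8718)²/23.8718 = 4.0823
  (43 − 33.1282)²/33.1282 = 2.9417
χ² = 3.8782 + 2.7946 + 4.0823 + 2.9417 = 13.697

13.697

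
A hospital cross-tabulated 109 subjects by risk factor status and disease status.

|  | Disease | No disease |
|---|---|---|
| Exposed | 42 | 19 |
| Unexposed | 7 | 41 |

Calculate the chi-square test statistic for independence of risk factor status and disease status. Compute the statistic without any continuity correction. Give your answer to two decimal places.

31.97

Row totals: 61, 48. Column totals: 49, 60. Grand total N = 109.
Expected counts (row total × column total / N):
  Exposed, Disease: 61×49/109 = 27.422
  Exposed, No disease: 61×60/109 = 33.578
  Unexposed, Disease: 48×49/109 = 21.578
  Unexposed, No disease: 48×60/109 = 26.422
Contributions (O − E)²/E:
  (42 − 27.422)²/27.422 = 7.7499
  (19 − 33.578)²/33.578 = 6.3291
  (7 − 21.578)²/21.578 = 9.8488
  (41 − 26.422)²/26.422 = 8.0432
χ² = 7.7499 + 6.3291 + 9.8488 + 8.0432 = 31.97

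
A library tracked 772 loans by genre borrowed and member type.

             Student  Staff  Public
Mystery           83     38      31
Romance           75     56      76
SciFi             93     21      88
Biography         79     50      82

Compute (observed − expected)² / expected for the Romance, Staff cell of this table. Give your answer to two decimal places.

3.12

Row total (Romance) = 207; column total (Staff) = 165; N = 772.
Expected count E = 207 × 165 / 772 = 44.242.
Contribution = (O − E)²/E = (56 − 44.242)² / 44.242 = 3.12.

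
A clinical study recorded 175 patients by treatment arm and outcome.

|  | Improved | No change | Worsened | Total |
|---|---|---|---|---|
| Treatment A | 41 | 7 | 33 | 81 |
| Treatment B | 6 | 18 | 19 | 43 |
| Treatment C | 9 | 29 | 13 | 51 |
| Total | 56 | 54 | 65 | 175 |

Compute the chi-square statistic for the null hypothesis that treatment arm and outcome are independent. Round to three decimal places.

Grand total N = 175.
Expected counts (row total × column total / N):
  Treatment A, Improved: 81×56/175 = 25.92000
  Treatment A, No change: 81×54/175 = 24.99429
  Treatment A, Worsened: 81×65/175 = 30.08571
  Treatment B, Improved: 43×56/175 = 13.76000
  Treatment B, No change: 43×54/175 = 13.26857
  Treatment B, Worsened: 43×65/175 = 15.97143
  Treatment C, Improved: 51×56/175 = 16.32000
  Treatment C, No change: 51×54/175 = 15.73714
  Treatment C, Worsened: 51×65/175 = 18.94286
Contributions (O − E)²/E:
  (41 − 25.92000)²/25.92000 = 8.7734
  (7 − 24.99429)²/24.99429 = 12.9547
  (33 − 30.08571)²/30.08571 = 0.2823
  (6 − 13.76000)²/13.76000 = 4.3763
  (18 − 13.26857)²/13.26857 = 1.6872
  (19 − 15.97143)²/15.97143 = 0.5743
  (9 − 16.32000)²/16.32000 = 3.2832
  (29 − 15.73714)²/15.73714 = 11.1776
  (13 − 18.94286)²/18.94286 = 1.8644
χ² = 8.7734 + 12.9547 + 0.2823 + 4.3763 + 1.6872 + 0.5743 + 3.2832 + 11.1776 + 1.8644 = 44.973

44.973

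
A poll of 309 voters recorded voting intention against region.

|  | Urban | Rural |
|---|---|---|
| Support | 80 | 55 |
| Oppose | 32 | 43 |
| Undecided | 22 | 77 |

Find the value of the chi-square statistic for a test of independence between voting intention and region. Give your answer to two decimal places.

Row totals: 135, 75, 99. Column totals: 134, 175. Grand total N = 309.
Expected counts (row total × column total / N):
  Support, Urban: 135×134/309 = 58.544
  Support, Rural: 135×175/309 = 76.456
  Oppose, Urban: 75×134/309 = 32.524
  Oppose, Rural: 75×175/309 = 42.476
  Undecided, Urban: 99×134/309 = 42.932
  Undecided, Rural: 99×175/309 = 56.068
Contributions (O − E)²/E:
  (80 − 58.544)²/58.544 = 7.8635
  (55 − 76.456)²/76.456 = 6.0212
  (32 − 32.524)²/32.524 = 0.0084
  (43 − 42.476)²/42.476 = 0.0065
  (22 − 42.932)²/42.932 = 10.2056
  (77 − 56.068)²/56.068 = 7.8146
χ² = 7.8635 + 6.0212 + 0.0084 + 0.0065 + 10.2056 + 7.8146 = 31.92

31.92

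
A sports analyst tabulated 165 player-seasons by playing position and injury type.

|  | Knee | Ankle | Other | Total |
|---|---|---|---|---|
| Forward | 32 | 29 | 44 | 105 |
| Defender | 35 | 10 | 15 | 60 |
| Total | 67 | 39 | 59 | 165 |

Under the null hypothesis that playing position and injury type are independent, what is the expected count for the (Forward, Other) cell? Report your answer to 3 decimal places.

37.545

Row total (Forward) = 105; column total (Other) = 59; grand total N = 165.
Expected count = (row total × column total) / N = 105 × 59 / 165 = 37.545.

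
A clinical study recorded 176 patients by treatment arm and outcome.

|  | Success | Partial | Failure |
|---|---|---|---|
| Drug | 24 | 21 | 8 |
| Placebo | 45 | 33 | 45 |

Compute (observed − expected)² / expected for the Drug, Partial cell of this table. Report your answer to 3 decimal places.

1.381

Row total (Drug) = 53; column total (Partial) = 54; N = 176.
Expected count E = 53 × 54 / 176 = 16.26136.
Contribution = (O − E)²/E = (21 − 16.26136)² / 16.26136 = 1.381.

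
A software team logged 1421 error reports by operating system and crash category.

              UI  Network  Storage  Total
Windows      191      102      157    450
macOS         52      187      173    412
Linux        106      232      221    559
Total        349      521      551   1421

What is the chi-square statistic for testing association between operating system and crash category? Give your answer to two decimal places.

128.75

Grand total N = 1421.
Expected counts (row total × column total / N):
  Windows, UI: 450×349/1421 = 110.521
  Windows, Network: 450×521/1421 = 164.989
  Windows, Storage: 450×551/1421 = 174.490
  macOS, UI: 412×349/1421 = 101.188
  macOS, Network: 412×521/1421 = 151.057
  macOS, Storage: 412×551/1421 = 159.755
  Linux, UI: 559×349/1421 = 137.291
  Linux, Network: 559×521/1421 = 204.954
  Linux, Storage: 559×551/1421 = 216.755
Contributions (O − E)²/E:
  (191 − 110.521)²/110.521 = 58.6031
  (102 − 164.989)²/164.989 = 24.0477
  (157 − 174.490)²/174.490 = 1.7531
  (52 − 101.188)²/101.188 = 23.9105
  (187 − 151.057)²/151.057 = 8.5524
  (173 − 159.755)²/159.755 = 1.0981
  (106 − 137.291)²/137.291 = 7.1318
  (232 − 204.954)²/204.954 = 3.5690
  (221 − 216.755)²/216.755 = 0.0831
χ² = 58.6031 + 24.0477 + 1.7531 + 23.9105 + 8.5524 + 1.0981 + 7.1318 + 3.5690 + 0.0831 = 128.75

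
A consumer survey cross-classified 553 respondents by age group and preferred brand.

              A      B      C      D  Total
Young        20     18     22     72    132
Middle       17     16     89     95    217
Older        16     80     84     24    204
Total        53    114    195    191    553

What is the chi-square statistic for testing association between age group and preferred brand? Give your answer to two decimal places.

Grand total N = 553.
Expected counts (row total × column total / N):
  Young, A: 132×53/553 = 12.651
  Young, B: 132×114/553 = 27.212
  Young, C: 132×195/553 = 46.546
  Young, D: 132×191/553 = 45.591
  Middle, A: 217×53/553 = 20.797
  Middle, B: 217×114/553 = 44.734
  Middle, C: 217×195/553 = 76.519
  Middle, D: 217×191/553 = 74.949
  Older, A: 204×53/553 = 19.552
  Older, B: 204×114/553 = 42.054
  Older, C: 204×195/553 = 71.935
  Older, D: 204×191/553 = 70.459
Contributions (O − E)²/E:
  (20 − 12.651)²/12.651 = 4.2691
  (18 − 27.212)²/27.212 = 3.1185
  (22 − 46.546)²/46.546 = 12.9443
  (72 − 45.591)²/45.591 = 15.2977
  (17 − 20.797)²/20.797 = 0.6932
  (16 − 44.734)²/44.734 = 18.4567
  (89 − 76.519)²/76.519 = 2.0358
  (95 − 74.949)²/74.949 = 5.3642
  (16 − 19.552)²/19.552 = 0.6453
  (80 − 42.054)²/42.054 = 34.2393
  (84 − 71.935)²/71.935 = 2.0236
  (24 − 70.459)²/70.459 = 30.6340
χ² = 4.2691 + 3.1185 + 12.9443 + 15.2977 + 0.6932 + 18.4567 + 2.0358 + 5.3642 + 0.6453 + 34.2393 + 2.0236 + 30.6340 = 129.72

129.72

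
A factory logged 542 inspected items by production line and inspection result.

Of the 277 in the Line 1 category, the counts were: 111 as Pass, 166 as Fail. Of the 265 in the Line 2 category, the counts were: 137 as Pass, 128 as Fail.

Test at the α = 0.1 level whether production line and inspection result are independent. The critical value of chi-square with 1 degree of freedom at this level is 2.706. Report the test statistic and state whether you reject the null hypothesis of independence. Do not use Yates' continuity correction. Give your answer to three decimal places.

Row totals: 277, 265. Column totals: 248, 294. Grand total N = 542.
Expected counts (row total × column total / N):
  Line 1, Pass: 277×248/542 = 126.7454
  Line 1, Fail: 277×294/542 = 150.2546
  Line 2, Pass: 265×248/542 = 121.2546
  Line 2, Fail: 265×294/542 = 143.7454
Contributions (O − E)²/E:
  (111 − 126.7454)²/126.7454 = 1.9560
  (166 − 150.2546)²/150.2546 = 1.6500
  (137 − 121.2546)²/121.2546 = 2.0446
  (128 − 143.7454)²/143.7454 = 1.7247
χ² = 1.9560 + 1.6500 + 2.0446 + 1.7247 = 7.375
df = (2−1)(2−1) = 1. Since 7.375 > 2.706, reject the null hypothesis of independence at α = 0.1.

7.375; reject H₀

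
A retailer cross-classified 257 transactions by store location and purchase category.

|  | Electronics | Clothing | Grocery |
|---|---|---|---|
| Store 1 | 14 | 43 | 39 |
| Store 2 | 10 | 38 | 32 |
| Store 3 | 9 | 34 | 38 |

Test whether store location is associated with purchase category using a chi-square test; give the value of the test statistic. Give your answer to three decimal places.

Row totals: 96, 80, 81. Column totals: 33, 115, 109. Grand total N = 257.
Expected counts (row total × column total / N):
  Store 1, Electronics: 96×33/257 = 12.3268
  Store 1, Clothing: 96×115/257 = 42.9572
  Store 1, Grocery: 96×109/257 = 40.7160
  Store 2, Electronics: 80×33/257 = 10.2724
  Store 2, Clothing: 80×115/257 = 35.7977
  Store 2, Grocery: 80×109/257 = 33.9300
  Store 3, Electronics: 81×33/257 = 10.4008
  Store 3, Clothing: 81×115/257 = 36.2451
  Store 3, Grocery: 81×109/257 = 34.3541
Contributions (O − E)²/E:
  (14 − 12.3268)²/12.3268 = 0.2271
  (43 − 42.9572)²/42.9572 = 0.0000
  (39 − 40.7160)²/40.7160 = 0.0723
  (10 − 10.2724)²/10.2724 = 0.0072
  (38 − 35.7977)²/35.7977 = 0.1355
  (32 − 33.9300)²/33.9300 = 0.1098
  (9 − 10.4008)²/10.4008 = 0.1887
  (34 − 36.2451)²/36.2451 = 0.1391
  (38 − 34.3541)²/34.3541 = 0.3869
χ² = 0.2271 + 0.0000 + 0.0723 + 0.0072 + 0.1355 + 0.1098 + 0.1887 + 0.1391 + 0.3869 = 1.267

1.267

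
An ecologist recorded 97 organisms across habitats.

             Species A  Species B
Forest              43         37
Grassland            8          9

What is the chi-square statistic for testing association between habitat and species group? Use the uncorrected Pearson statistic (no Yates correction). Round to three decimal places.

Row totals: 80, 17. Column totals: 51, 46. Grand total N = 97.
Expected counts (row total × column total / N):
  Forest, Species A: 80×51/97 = 42.0619
  Forest, Species B: 80×46/97 = 37.9381
  Grassland, Species A: 17×51/97 = 8.9381
  Grassland, Species B: 17×46/97 = 8.0619
Contributions (O − E)²/E:
  (43 − 42.0619)²/42.0619 = 0.0209
  (37 − 37.9381)²/37.9381 = 0.0232
  (8 − 8.9381)²/8.9381 = 0.0985
  (9 − 8.0619)²/8.0619 = 0.1092
χ² = 0.0209 + 0.0232 + 0.0985 + 0.1092 = 0.252

0.252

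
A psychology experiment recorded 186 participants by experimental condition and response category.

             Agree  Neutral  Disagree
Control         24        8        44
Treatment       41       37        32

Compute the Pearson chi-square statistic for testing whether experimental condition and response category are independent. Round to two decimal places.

19.47

Row totals: 76, 110. Column totals: 65, 45, 76. Grand total N = 186.
Expected counts (row total × column total / N):
  Control, Agree: 76×65/186 = 26.5591
  Control, Neutral: 76×45/186 = 18.3871
  Control, Disagree: 76×76/186 = 31.0538
  Treatment, Agree: 110×65/186 = 38.4409
  Treatment, Neutral: 110×45/186 = 26.6129
  Treatment, Disagree: 110×76/186 = 44.9462
Contributions (O − E)²/E:
  (24 − 26.5591)²/26.5591 = 0.2466
  (8 − 18.3871)²/18.3871 = 5.8678
  (44 − 31.0538)²/31.0538 = 5.3972
  (41 − 38.4409)²/38.4409 = 0.1704
  (37 − 26.6129)²/26.6129 = 4.0541
  (32 − 44.9462)²/44.9462 = 3.7290
χ² = 0.2466 + 5.8678 + 5.3972 + 0.1704 + 4.0541 + 3.7290 = 19.47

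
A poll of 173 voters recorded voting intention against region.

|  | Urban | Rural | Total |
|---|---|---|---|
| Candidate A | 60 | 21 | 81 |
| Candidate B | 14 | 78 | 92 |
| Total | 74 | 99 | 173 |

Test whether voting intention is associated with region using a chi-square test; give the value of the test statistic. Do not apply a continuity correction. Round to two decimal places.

Grand total N = 173.
Expected counts (row total × column total / N):
  Candidate A, Urban: 81×74/173 = 34.647
  Candidate A, Rural: 81×99/173 = 46.353
  Candidate B, Urban: 92×74/173 = 39.353
  Candidate B, Rural: 92×99/173 = 52.647
Contributions (O − E)²/E:
  (60 − 34.647)²/34.647 = 18.5521
  (21 − 46.353)²/46.353 = 13.8669
  (14 − 39.353)²/39.353 = 16.3336
  (78 − 52.647)²/52.647 = 12.2091
χ² = 18.5521 + 13.8669 + 16.3336 + 12.2091 = 60.96

60.96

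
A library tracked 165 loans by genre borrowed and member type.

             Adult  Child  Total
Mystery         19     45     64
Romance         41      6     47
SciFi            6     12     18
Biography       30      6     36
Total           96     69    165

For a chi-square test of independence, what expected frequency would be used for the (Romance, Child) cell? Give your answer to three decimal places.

19.655

Row total (Romance) = 47; column total (Child) = 69; grand total N = 165.
Expected count = (row total × column total) / N = 47 × 69 / 165 = 19.655.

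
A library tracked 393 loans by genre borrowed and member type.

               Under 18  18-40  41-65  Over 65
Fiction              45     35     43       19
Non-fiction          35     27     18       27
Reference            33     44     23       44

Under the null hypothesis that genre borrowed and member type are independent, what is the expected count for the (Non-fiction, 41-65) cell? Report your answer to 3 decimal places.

22.870

Row total (Non-fiction) = 107; column total (41-65) = 84; grand total N = 393.
Expected count = (row total × column total) / N = 107 × 84 / 393 = 22.870.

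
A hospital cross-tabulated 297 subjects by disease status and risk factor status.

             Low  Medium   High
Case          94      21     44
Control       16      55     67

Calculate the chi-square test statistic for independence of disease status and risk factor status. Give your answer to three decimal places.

74.171

Row totals: 159, 138. Column totals: 110, 76, 111. Grand total N = 297.
Expected counts (row total × column total / N):
  Case, Low: 159×110/297 = 58.8889
  Case, Medium: 159×76/297 = 40.6869
  Case, High: 159×111/297 = 59.4242
  Control, Low: 138×110/297 = 51.1111
  Control, Medium: 138×76/297 = 35.3131
  Control, High: 138×111/297 = 51.5758
Contributions (O − E)²/E:
  (94 − 58.8889)²/58.8889 = 20.9342
  (21 − 40.6869)²/40.6869 = 9.5258
  (44 − 59.4242)²/59.4242 = 4.0035
  (16 − 51.1111)²/51.1111 = 24.1198
  (55 − 35.3131)²/35.3131 = 10.9754
  (67 − 51.5758)²/51.5758 = 4.6127
χ² = 20.9342 + 9.5258 + 4.0035 + 24.1198 + 10.9754 + 4.6127 = 74.171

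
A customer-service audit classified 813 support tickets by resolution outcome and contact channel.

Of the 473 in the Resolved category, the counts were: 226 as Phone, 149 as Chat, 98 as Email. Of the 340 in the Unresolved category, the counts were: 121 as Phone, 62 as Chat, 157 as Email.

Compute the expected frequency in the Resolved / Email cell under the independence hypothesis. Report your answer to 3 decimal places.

148.358

Row total (Resolved) = 473; column total (Email) = 255; grand total N = 813.
Expected count = (row total × column total) / N = 473 × 255 / 813 = 148.358.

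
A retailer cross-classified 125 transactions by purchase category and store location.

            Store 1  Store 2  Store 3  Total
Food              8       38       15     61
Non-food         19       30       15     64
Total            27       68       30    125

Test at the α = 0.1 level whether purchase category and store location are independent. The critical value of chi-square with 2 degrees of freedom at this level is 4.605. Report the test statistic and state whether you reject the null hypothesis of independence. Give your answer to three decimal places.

Grand total N = 125.
Expected counts (row total × column total / N):
  Food, Store 1: 61×27/125 = 13.1760
  Food, Store 2: 61×68/125 = 33.1840
  Food, Store 3: 61×30/125 = 14.6400
  Non-food, Store 1: 64×27/125 = 13.8240
  Non-food, Store 2: 64×68/125 = 34.8160
  Non-food, Store 3: 64×30/125 = 15.3600
Contributions (O − E)²/E:
  (8 − 13.1760)²/13.1760 = 2.0333
  (38 − 33.1840)²/33.1840 = 0.6989
  (15 − 14.6400)²/14.6400 = 0.0089
  (19 − 13.8240)²/13.8240 = 1.9380
  (30 − 34.8160)²/34.8160 = 0.6662
  (15 − 15.3600)²/15.3600 = 0.0084
χ² = 2.0333 + 0.6989 + 0.0089 + 1.9380 + 0.6662 + 0.0084 = 5.354
df = (2−1)(3−1) = 2. Since 5.354 > 4.605, reject the null hypothesis of independence at α = 0.1.

5.354; reject H₀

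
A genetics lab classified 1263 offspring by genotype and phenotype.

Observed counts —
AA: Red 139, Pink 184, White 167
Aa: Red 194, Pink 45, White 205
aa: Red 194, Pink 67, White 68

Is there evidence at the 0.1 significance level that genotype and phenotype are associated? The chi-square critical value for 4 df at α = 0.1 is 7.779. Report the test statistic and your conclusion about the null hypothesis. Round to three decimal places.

156.711; reject H₀

Row totals: 490, 444, 329. Column totals: 527, 296, 440. Grand total N = 1263.
Expected counts (row total × column total / N):
  AA, Red: 490×527/1263 = 204.4576
  AA, Pink: 490×296/1263 = 114.8377
  AA, White: 490×440/1263 = 170.7047
  Aa, Red: 444×527/1263 = 185.2637
  Aa, Pink: 444×296/1263 = 104.0570
  Aa, White: 444×440/1263 = 154.6793
  aa, Red: 329×527/1263 = 137.2787
  aa, Pink: 329×296/1263 = 77.1053
  aa, White: 329×440/1263 = 114.6160
Contributions (O − E)²/E:
  (139 − 204.4576)²/204.4576 = 20.9564
  (184 − 114.8377)²/114.8377 = 41.6538
  (167 − 170.7047)²/170.7047 = 0.0804
  (194 − 185.2637)²/185.2637 = 0.4120
  (45 − 104.0570)²/104.0570 = 33.5175
  (205 − 154.6793)²/154.6793 = 16.3705
  (194 − 137.2787)²/137.2787 = 23.4363
  (67 − 77.1053)²/77.1053 = 1.3244
  (68 − 114.6160)²/114.6160 = 18.9594
χ² = 20.9564 + 41.6538 + 0.0804 + 0.4120 + 33.5175 + 16.3705 + 23.4363 + 1.3244 + 18.9594 = 156.711
df = (3−1)(3−1) = 4. Since 156.711 > 7.779, reject the null hypothesis of independence at α = 0.1.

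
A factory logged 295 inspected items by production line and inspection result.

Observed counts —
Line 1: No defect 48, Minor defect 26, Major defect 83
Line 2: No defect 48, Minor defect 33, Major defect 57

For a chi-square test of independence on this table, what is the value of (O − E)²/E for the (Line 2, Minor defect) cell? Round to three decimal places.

Row total (Line 2) = 138; column total (Minor defect) = 59; N = 295.
Expected count E = 138 × 59 / 295 = 27.6000.
Contribution = (O − E)²/E = (33 − 27.6000)² / 27.6000 = 1.057.

1.057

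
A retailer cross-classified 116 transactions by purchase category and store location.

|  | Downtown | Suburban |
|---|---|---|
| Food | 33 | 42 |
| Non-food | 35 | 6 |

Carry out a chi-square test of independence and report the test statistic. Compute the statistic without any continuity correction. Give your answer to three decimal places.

18.700

Row totals: 75, 41. Column totals: 68, 48. Grand total N = 116.
Expected counts (row total × column total / N):
  Food, Downtown: 75×68/116 = 43.9655
  Food, Suburban: 75×48/116 = 31.0345
  Non-food, Downtown: 41×68/116 = 24.0345
  Non-food, Suburban: 41×48/116 = 16.9655
Contributions (O − E)²/E:
  (33 − 43.9655)²/43.9655 = 2.7349
  (42 − 31.0345)²/31.0345 = 3.8745
  (35 − 24.0345)²/24.0345 = 5.0029
  (6 − 16.9655)²/16.9655 = 7.0875
χ² = 2.7349 + 3.8745 + 5.0029 + 7.0875 = 18.700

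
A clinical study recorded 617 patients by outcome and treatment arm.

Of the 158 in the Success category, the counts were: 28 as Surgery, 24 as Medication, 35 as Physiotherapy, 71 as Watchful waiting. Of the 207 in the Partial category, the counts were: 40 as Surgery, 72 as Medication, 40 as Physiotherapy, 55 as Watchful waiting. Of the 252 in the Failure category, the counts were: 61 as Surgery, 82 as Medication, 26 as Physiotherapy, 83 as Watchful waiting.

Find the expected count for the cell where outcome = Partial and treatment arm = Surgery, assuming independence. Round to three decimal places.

43.279

Row total (Partial) = 207; column total (Surgery) = 129; grand total N = 617.
Expected count = (row total × column total) / N = 207 × 129 / 617 = 43.279.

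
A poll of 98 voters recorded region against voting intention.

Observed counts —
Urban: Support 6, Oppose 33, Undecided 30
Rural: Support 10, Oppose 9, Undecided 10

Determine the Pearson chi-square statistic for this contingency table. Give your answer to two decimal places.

Row totals: 69, 29. Column totals: 16, 42, 40. Grand total N = 98.
Expected counts (row total × column total / N):
  Urban, Support: 69×16/98 = 11.2653
  Urban, Oppose: 69×42/98 = 29.5714
  Urban, Undecided: 69×40/98 = 28.1633
  Rural, Support: 29×16/98 = 4.7347
  Rural, Oppose: 29×42/98 = 12.4286
  Rural, Undecided: 29×40/98 = 11.8367
Contributions (O − E)²/E:
  (6 − 11.2653)²/11.2653 = 2.4610
  (33 − 29.5714)²/29.5714 = 0.3975
  (30 − 28.1633)²/28.1633 = 0.1198
  (10 − 4.7347)²/4.7347 = 5.8554
  (9 − 12.4286)²/12.4286 = 0.9458
  (10 − 11.8367)²/11.8367 = 0.2850
χ² = 2.4610 + 0.3975 + 0.1198 + 5.8554 + 0.9458 + 0.2850 = 10.06

10.06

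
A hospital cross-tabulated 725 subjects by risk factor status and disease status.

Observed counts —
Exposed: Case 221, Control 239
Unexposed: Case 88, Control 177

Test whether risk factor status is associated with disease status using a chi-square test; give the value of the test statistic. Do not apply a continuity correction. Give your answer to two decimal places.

15.13

Row totals: 460, 265. Column totals: 309, 416. Grand total N = 725.
Expected counts (row total × column total / N):
  Exposed, Case: 460×309/725 = 196.055
  Exposed, Control: 460×416/725 = 263.945
  Unexposed, Case: 265×309/725 = 112.945
  Unexposed, Control: 265×416/725 = 152.055
Contributions (O − E)²/E:
  (221 − 196.055)²/196.055 = 3.1739
  (239 − 263.945)²/263.945 = 2.3575
  (88 − 112.945)²/112.945 = 5.5093
  (177 − 152.055)²/152.055 = 4.0923
χ² = 3.1739 + 2.3575 + 5.5093 + 4.0923 = 15.13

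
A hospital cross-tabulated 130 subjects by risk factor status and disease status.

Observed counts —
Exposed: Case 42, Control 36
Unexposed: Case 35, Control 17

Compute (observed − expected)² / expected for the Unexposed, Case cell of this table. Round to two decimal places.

0.57

Row total (Unexposed) = 52; column total (Case) = 77; N = 130.
Expected count E = 52 × 77 / 130 = 30.800.
Contribution = (O − E)²/E = (35 − 30.800)² / 30.800 = 0.57.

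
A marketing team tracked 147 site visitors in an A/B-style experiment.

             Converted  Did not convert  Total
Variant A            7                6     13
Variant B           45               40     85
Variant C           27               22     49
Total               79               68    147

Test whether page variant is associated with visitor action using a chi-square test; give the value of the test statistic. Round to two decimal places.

Grand total N = 147.
Expected counts (row total × column total / N):
  Variant A, Converted: 13×79/147 = 6.986
  Variant A, Did not convert: 13×68/147 = 6.014
  Variant B, Converted: 85×79/147 = 45.680
  Variant B, Did not convert: 85×68/147 = 39.320
  Variant C, Converted: 49×79/147 = 26.333
  Variant C, Did not convert: 49×68/147 = 22.667
Contributions (O − E)²/E:
  (7 − 6.986)²/6.986 = 0.0000
  (6 − 6.014)²/6.014 = 0.0000
  (45 − 45.680)²/45.680 = 0.0101
  (40 − 39.320)²/39.320 = 0.0118
  (27 − 26.333)²/26.333 = 0.0169
  (22 − 22.667)²/22.667 = 0.0196
χ² = 0.0000 + 0.0000 + 0.0101 + 0.0118 + 0.0169 + 0.0196 = 0.06

0.06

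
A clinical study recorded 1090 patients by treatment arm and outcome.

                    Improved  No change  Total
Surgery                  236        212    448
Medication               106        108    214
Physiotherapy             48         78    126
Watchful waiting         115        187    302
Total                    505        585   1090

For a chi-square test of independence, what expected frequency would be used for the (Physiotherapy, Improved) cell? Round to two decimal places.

58.38

Row total (Physiotherapy) = 126; column total (Improved) = 505; grand total N = 1090.
Expected count = (row total × column total) / N = 126 × 505 / 1090 = 58.38.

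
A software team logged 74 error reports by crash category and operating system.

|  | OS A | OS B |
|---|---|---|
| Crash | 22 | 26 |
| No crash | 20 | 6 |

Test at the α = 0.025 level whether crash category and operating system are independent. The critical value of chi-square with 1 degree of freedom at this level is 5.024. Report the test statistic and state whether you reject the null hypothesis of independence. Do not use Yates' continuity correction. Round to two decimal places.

6.64; reject H₀

Row totals: 48, 26. Column totals: 42, 32. Grand total N = 74.
Expected counts (row total × column total / N):
  Crash, OS A: 48×42/74 = 27.2432
  Crash, OS B: 48×32/74 = 20.7568
  No crash, OS A: 26×42/74 = 14.7568
  No crash, OS B: 26×32/74 = 11.2432
Contributions (O − E)²/E:
  (22 − 27.2432)²/27.2432 = 1.0091
  (26 − 20.7568)²/20.7568 = 1.3244
  (20 − 14.7568)²/14.7568 = 1.8629
  (6 − 11.2432)²/11.2432 = 2.4451
χ² = 1.0091 + 1.3244 + 1.8629 + 2.4451 = 6.64
df = (2−1)(2−1) = 1. Since 6.64 > 5.024, reject the null hypothesis of independence at α = 0.025.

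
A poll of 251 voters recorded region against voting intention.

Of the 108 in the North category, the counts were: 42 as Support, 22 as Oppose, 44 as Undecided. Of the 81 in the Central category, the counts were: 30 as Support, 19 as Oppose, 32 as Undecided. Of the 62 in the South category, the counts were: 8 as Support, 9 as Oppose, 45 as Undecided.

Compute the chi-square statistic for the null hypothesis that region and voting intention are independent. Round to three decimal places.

20.936

Row totals: 108, 81, 62. Column totals: 80, 50, 121. Grand total N = 251.
Expected counts (row total × column total / N):
  North, Support: 108×80/251 = 34.4223
  North, Oppose: 108×50/251 = 21.5139
  North, Undecided: 108×121/251 = 52.0637
  Central, Support: 81×80/251 = 25.8167
  Central, Oppose: 81×50/251 = 16.1355
  Central, Undecided: 81×121/251 = 39.0478
  South, Support: 62×80/251 = 19.7610
  South, Oppose: 62×50/251 = 12.3506
  South, Undecided: 62×121/251 = 29.8884
Contributions (O − E)²/E:
  (42 − 34.4223)²/34.4223 = 1.6681
  (22 − 21.5139)²/21.5139 = 0.0110
  (44 − 52.0637)²/52.0637 = 1.2489
  (30 − 25.8167)²/25.8167 = 0.6779
  (19 − 16.1355)²/16.1355 = 0.5085
  (32 − 39.0478)²/39.0478 = 1.2721
  (8 − 19.7610)²/19.7610 = 6.9997
  (9 − 12.3506)²/12.3506 = 0.9090
  (45 − 29.8884)²/29.8884 = 7.6404
χ² = 1.6681 + 0.0110 + 1.2489 + 0.6779 + 0.5085 + 1.2721 + 6.9997 + 0.9090 + 7.6404 = 20.936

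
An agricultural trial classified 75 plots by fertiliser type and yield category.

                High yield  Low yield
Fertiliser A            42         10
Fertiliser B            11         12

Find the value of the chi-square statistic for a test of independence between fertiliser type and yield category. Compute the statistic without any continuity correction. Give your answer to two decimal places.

Row totals: 52, 23. Column totals: 53, 22. Grand total N = 75.
Expected counts (row total × column total / N):
  Fertiliser A, High yield: 52×53/75 = 36.747
  Fertiliser A, Low yield: 52×22/75 = 15.253
  Fertiliser B, High yield: 23×53/75 = 16.253
  Fertiliser B, Low yield: 23×22/75 = 6.747
Contributions (O − E)²/E:
  (42 − 36.747)²/36.747 = 0.7509
  (10 − 15.253)²/15.253 = 1.8091
  (11 − 16.253)²/16.253 = 1.6978
  (12 − 6.747)²/6.747 = 4.0898
χ² = 0.7509 + 1.8091 + 1.6978 + 4.0898 = 8.35

8.35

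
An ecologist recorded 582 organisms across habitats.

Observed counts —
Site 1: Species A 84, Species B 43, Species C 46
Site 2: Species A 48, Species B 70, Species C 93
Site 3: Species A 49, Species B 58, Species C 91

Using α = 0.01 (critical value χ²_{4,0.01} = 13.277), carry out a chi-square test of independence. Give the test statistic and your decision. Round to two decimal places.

Row totals: 173, 211, 198. Column totals: 181, 171, 230. Grand total N = 582.
Expected counts (row total × column total / N):
  Site 1, Species A: 173×181/582 = 53.8024
  Site 1, Species B: 173×171/582 = 50.8299
  Site 1, Species C: 173×230/582 = 68.3677
  Site 2, Species A: 211×181/582 = 65.6203
  Site 2, Species B: 211×171/582 = 61.9948
  Site 2, Species C: 211×230/582 = 83.3849
  Site 3, Species A: 198×181/582 = 61.5773
  Site 3, Species B: 198×171/582 = 58.1753
  Site 3, Species C: 198×230/582 = 78.2474
Contributions (O − E)²/E:
  (84 − 53.8024)²/53.8024 = 16.9490
  (43 − 50.8299)²/50.8299 = 1.2061
  (46 − 68.3677)²/68.3677 = 7.3180
  (48 − 65.6203)²/65.6203 = 4.7314
  (70 − 61.9948)²/61.9948 = 1.0337
  (93 − 83.3849)²/83.3849 = 1.1087
  (49 − 61.5773)²/61.5773 = 2.5689
  (58 − 58.1753)²/58.1753 = 0.0005
  (91 − 78.2474)²/78.2474 = 2.0784
χ² = 16.9490 + 1.2061 + 7.3180 + 4.7314 + 1.0337 + 1.1087 + 2.5689 + 0.0005 + 2.0784 = 36.99
df = (3−1)(3−1) = 4. Since 36.99 > 13.277, reject the null hypothesis of independence at α = 0.01.

36.99; reject H₀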